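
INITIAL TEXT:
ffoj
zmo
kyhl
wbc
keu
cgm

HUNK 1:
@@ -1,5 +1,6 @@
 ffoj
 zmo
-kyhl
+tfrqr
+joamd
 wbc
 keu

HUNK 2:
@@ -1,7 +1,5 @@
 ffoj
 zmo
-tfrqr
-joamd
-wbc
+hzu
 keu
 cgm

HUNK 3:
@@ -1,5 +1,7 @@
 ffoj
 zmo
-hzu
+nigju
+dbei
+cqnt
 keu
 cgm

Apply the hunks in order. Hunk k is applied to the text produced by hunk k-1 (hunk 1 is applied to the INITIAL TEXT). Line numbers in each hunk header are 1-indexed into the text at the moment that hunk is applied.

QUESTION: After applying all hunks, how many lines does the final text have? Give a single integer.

Answer: 7

Derivation:
Hunk 1: at line 1 remove [kyhl] add [tfrqr,joamd] -> 7 lines: ffoj zmo tfrqr joamd wbc keu cgm
Hunk 2: at line 1 remove [tfrqr,joamd,wbc] add [hzu] -> 5 lines: ffoj zmo hzu keu cgm
Hunk 3: at line 1 remove [hzu] add [nigju,dbei,cqnt] -> 7 lines: ffoj zmo nigju dbei cqnt keu cgm
Final line count: 7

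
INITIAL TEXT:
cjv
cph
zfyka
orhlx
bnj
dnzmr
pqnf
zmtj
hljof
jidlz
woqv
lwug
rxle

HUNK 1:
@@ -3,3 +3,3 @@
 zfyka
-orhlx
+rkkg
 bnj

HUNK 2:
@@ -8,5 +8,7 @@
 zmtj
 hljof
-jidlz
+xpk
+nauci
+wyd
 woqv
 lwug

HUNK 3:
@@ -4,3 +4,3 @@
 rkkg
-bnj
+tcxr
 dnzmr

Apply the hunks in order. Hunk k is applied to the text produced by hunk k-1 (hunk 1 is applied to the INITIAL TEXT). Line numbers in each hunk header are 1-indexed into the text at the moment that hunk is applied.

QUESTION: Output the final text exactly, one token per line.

Answer: cjv
cph
zfyka
rkkg
tcxr
dnzmr
pqnf
zmtj
hljof
xpk
nauci
wyd
woqv
lwug
rxle

Derivation:
Hunk 1: at line 3 remove [orhlx] add [rkkg] -> 13 lines: cjv cph zfyka rkkg bnj dnzmr pqnf zmtj hljof jidlz woqv lwug rxle
Hunk 2: at line 8 remove [jidlz] add [xpk,nauci,wyd] -> 15 lines: cjv cph zfyka rkkg bnj dnzmr pqnf zmtj hljof xpk nauci wyd woqv lwug rxle
Hunk 3: at line 4 remove [bnj] add [tcxr] -> 15 lines: cjv cph zfyka rkkg tcxr dnzmr pqnf zmtj hljof xpk nauci wyd woqv lwug rxle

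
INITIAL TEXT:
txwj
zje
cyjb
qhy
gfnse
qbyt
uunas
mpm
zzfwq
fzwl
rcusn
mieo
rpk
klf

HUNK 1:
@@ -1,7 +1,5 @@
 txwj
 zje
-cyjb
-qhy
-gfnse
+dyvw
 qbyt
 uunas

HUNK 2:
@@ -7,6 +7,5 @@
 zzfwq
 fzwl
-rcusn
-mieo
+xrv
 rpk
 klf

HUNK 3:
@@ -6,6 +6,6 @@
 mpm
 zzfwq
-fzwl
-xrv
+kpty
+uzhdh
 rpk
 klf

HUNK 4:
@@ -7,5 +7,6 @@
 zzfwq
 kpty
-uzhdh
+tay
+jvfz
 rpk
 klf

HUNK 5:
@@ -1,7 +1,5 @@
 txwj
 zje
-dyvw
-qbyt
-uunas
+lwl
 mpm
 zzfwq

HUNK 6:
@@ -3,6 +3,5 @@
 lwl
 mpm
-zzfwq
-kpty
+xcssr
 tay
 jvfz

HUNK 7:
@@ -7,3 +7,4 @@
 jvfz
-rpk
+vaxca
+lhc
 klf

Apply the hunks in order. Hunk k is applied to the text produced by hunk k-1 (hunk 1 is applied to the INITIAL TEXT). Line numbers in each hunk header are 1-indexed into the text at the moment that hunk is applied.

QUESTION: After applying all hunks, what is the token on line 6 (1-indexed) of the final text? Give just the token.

Hunk 1: at line 1 remove [cyjb,qhy,gfnse] add [dyvw] -> 12 lines: txwj zje dyvw qbyt uunas mpm zzfwq fzwl rcusn mieo rpk klf
Hunk 2: at line 7 remove [rcusn,mieo] add [xrv] -> 11 lines: txwj zje dyvw qbyt uunas mpm zzfwq fzwl xrv rpk klf
Hunk 3: at line 6 remove [fzwl,xrv] add [kpty,uzhdh] -> 11 lines: txwj zje dyvw qbyt uunas mpm zzfwq kpty uzhdh rpk klf
Hunk 4: at line 7 remove [uzhdh] add [tay,jvfz] -> 12 lines: txwj zje dyvw qbyt uunas mpm zzfwq kpty tay jvfz rpk klf
Hunk 5: at line 1 remove [dyvw,qbyt,uunas] add [lwl] -> 10 lines: txwj zje lwl mpm zzfwq kpty tay jvfz rpk klf
Hunk 6: at line 3 remove [zzfwq,kpty] add [xcssr] -> 9 lines: txwj zje lwl mpm xcssr tay jvfz rpk klf
Hunk 7: at line 7 remove [rpk] add [vaxca,lhc] -> 10 lines: txwj zje lwl mpm xcssr tay jvfz vaxca lhc klf
Final line 6: tay

Answer: tay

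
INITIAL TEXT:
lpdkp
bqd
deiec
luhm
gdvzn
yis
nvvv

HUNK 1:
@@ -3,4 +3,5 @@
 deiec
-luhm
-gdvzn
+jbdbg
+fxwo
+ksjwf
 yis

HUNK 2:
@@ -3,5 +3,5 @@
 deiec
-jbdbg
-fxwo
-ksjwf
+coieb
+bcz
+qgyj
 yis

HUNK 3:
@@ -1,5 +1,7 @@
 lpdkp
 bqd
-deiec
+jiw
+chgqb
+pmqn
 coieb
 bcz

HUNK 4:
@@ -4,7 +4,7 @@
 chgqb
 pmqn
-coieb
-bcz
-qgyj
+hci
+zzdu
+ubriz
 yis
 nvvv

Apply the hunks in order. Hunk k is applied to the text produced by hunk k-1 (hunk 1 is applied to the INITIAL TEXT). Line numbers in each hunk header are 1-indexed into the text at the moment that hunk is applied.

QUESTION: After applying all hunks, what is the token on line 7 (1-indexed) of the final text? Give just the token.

Hunk 1: at line 3 remove [luhm,gdvzn] add [jbdbg,fxwo,ksjwf] -> 8 lines: lpdkp bqd deiec jbdbg fxwo ksjwf yis nvvv
Hunk 2: at line 3 remove [jbdbg,fxwo,ksjwf] add [coieb,bcz,qgyj] -> 8 lines: lpdkp bqd deiec coieb bcz qgyj yis nvvv
Hunk 3: at line 1 remove [deiec] add [jiw,chgqb,pmqn] -> 10 lines: lpdkp bqd jiw chgqb pmqn coieb bcz qgyj yis nvvv
Hunk 4: at line 4 remove [coieb,bcz,qgyj] add [hci,zzdu,ubriz] -> 10 lines: lpdkp bqd jiw chgqb pmqn hci zzdu ubriz yis nvvv
Final line 7: zzdu

Answer: zzdu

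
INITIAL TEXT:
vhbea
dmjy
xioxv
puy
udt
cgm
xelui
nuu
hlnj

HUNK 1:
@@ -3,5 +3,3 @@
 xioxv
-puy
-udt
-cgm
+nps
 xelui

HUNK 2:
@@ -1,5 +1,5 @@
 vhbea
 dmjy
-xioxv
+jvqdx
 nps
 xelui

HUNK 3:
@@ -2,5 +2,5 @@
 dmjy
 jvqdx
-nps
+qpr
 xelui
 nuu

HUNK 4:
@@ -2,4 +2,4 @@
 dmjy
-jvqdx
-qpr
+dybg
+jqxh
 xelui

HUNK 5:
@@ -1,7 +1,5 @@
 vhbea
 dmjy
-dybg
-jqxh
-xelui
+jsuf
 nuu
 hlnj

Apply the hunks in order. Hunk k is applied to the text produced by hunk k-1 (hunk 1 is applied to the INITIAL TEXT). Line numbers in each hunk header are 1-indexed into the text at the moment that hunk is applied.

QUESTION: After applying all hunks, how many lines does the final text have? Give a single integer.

Hunk 1: at line 3 remove [puy,udt,cgm] add [nps] -> 7 lines: vhbea dmjy xioxv nps xelui nuu hlnj
Hunk 2: at line 1 remove [xioxv] add [jvqdx] -> 7 lines: vhbea dmjy jvqdx nps xelui nuu hlnj
Hunk 3: at line 2 remove [nps] add [qpr] -> 7 lines: vhbea dmjy jvqdx qpr xelui nuu hlnj
Hunk 4: at line 2 remove [jvqdx,qpr] add [dybg,jqxh] -> 7 lines: vhbea dmjy dybg jqxh xelui nuu hlnj
Hunk 5: at line 1 remove [dybg,jqxh,xelui] add [jsuf] -> 5 lines: vhbea dmjy jsuf nuu hlnj
Final line count: 5

Answer: 5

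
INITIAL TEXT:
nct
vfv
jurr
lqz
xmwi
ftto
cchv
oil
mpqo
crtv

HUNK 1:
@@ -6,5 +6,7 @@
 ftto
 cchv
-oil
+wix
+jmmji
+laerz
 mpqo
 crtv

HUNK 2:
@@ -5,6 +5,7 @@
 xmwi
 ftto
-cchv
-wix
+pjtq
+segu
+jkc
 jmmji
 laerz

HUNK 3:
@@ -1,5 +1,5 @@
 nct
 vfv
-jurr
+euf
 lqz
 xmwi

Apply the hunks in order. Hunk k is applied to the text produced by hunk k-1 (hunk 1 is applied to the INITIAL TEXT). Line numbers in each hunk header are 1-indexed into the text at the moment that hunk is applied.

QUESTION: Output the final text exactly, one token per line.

Answer: nct
vfv
euf
lqz
xmwi
ftto
pjtq
segu
jkc
jmmji
laerz
mpqo
crtv

Derivation:
Hunk 1: at line 6 remove [oil] add [wix,jmmji,laerz] -> 12 lines: nct vfv jurr lqz xmwi ftto cchv wix jmmji laerz mpqo crtv
Hunk 2: at line 5 remove [cchv,wix] add [pjtq,segu,jkc] -> 13 lines: nct vfv jurr lqz xmwi ftto pjtq segu jkc jmmji laerz mpqo crtv
Hunk 3: at line 1 remove [jurr] add [euf] -> 13 lines: nct vfv euf lqz xmwi ftto pjtq segu jkc jmmji laerz mpqo crtv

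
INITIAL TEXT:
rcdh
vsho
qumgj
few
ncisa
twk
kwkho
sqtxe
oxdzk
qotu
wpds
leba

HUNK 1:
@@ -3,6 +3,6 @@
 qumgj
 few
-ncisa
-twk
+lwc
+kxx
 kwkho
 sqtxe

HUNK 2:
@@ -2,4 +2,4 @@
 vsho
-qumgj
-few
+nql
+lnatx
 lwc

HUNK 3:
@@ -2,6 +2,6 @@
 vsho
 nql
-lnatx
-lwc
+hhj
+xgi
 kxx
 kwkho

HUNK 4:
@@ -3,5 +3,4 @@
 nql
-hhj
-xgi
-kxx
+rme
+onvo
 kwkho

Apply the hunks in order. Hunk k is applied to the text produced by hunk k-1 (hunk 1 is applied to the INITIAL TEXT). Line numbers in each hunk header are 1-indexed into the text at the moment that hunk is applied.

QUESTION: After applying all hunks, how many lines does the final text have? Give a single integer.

Answer: 11

Derivation:
Hunk 1: at line 3 remove [ncisa,twk] add [lwc,kxx] -> 12 lines: rcdh vsho qumgj few lwc kxx kwkho sqtxe oxdzk qotu wpds leba
Hunk 2: at line 2 remove [qumgj,few] add [nql,lnatx] -> 12 lines: rcdh vsho nql lnatx lwc kxx kwkho sqtxe oxdzk qotu wpds leba
Hunk 3: at line 2 remove [lnatx,lwc] add [hhj,xgi] -> 12 lines: rcdh vsho nql hhj xgi kxx kwkho sqtxe oxdzk qotu wpds leba
Hunk 4: at line 3 remove [hhj,xgi,kxx] add [rme,onvo] -> 11 lines: rcdh vsho nql rme onvo kwkho sqtxe oxdzk qotu wpds leba
Final line count: 11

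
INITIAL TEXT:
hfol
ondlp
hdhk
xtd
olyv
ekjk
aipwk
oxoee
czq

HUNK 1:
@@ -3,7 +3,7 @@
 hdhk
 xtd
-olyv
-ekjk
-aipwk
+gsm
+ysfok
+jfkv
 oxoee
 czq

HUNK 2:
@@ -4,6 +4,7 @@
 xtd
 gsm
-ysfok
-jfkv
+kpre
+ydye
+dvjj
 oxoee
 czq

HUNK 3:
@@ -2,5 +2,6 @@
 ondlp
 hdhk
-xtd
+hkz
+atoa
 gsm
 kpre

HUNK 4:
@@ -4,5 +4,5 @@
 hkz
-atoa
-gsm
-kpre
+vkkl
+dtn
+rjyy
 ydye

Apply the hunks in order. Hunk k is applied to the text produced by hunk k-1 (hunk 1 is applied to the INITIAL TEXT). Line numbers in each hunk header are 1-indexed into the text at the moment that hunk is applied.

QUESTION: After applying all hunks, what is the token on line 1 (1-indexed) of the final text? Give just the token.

Answer: hfol

Derivation:
Hunk 1: at line 3 remove [olyv,ekjk,aipwk] add [gsm,ysfok,jfkv] -> 9 lines: hfol ondlp hdhk xtd gsm ysfok jfkv oxoee czq
Hunk 2: at line 4 remove [ysfok,jfkv] add [kpre,ydye,dvjj] -> 10 lines: hfol ondlp hdhk xtd gsm kpre ydye dvjj oxoee czq
Hunk 3: at line 2 remove [xtd] add [hkz,atoa] -> 11 lines: hfol ondlp hdhk hkz atoa gsm kpre ydye dvjj oxoee czq
Hunk 4: at line 4 remove [atoa,gsm,kpre] add [vkkl,dtn,rjyy] -> 11 lines: hfol ondlp hdhk hkz vkkl dtn rjyy ydye dvjj oxoee czq
Final line 1: hfol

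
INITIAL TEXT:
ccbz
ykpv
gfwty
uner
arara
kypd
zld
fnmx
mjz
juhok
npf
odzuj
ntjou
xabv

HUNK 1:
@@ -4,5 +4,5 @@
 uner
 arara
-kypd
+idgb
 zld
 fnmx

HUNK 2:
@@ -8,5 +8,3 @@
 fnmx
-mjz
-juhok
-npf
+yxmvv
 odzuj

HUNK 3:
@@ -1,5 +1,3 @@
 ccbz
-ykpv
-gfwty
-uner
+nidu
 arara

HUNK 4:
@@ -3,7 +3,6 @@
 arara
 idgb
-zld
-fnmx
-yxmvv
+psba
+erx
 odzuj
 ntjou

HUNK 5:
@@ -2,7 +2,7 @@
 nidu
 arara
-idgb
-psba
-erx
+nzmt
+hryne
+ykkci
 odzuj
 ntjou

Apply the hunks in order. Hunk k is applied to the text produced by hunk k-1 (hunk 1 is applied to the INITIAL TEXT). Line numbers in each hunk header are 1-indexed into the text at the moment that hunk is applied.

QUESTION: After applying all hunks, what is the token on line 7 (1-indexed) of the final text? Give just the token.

Answer: odzuj

Derivation:
Hunk 1: at line 4 remove [kypd] add [idgb] -> 14 lines: ccbz ykpv gfwty uner arara idgb zld fnmx mjz juhok npf odzuj ntjou xabv
Hunk 2: at line 8 remove [mjz,juhok,npf] add [yxmvv] -> 12 lines: ccbz ykpv gfwty uner arara idgb zld fnmx yxmvv odzuj ntjou xabv
Hunk 3: at line 1 remove [ykpv,gfwty,uner] add [nidu] -> 10 lines: ccbz nidu arara idgb zld fnmx yxmvv odzuj ntjou xabv
Hunk 4: at line 3 remove [zld,fnmx,yxmvv] add [psba,erx] -> 9 lines: ccbz nidu arara idgb psba erx odzuj ntjou xabv
Hunk 5: at line 2 remove [idgb,psba,erx] add [nzmt,hryne,ykkci] -> 9 lines: ccbz nidu arara nzmt hryne ykkci odzuj ntjou xabv
Final line 7: odzuj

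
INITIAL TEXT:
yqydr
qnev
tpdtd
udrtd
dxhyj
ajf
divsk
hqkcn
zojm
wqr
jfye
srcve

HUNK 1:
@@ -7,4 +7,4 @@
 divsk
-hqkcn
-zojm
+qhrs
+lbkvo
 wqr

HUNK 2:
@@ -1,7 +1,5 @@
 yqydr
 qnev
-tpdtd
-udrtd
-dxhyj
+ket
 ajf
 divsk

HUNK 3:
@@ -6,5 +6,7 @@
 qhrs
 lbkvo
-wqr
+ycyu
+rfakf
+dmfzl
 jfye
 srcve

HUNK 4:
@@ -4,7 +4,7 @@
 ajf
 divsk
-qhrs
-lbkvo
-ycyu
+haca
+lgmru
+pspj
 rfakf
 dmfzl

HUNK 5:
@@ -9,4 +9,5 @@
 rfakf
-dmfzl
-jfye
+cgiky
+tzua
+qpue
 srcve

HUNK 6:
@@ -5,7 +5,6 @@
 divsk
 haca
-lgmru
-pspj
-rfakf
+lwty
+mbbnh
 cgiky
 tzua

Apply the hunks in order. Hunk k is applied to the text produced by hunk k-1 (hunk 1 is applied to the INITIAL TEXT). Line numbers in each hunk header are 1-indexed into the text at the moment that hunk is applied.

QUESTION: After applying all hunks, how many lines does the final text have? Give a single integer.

Answer: 12

Derivation:
Hunk 1: at line 7 remove [hqkcn,zojm] add [qhrs,lbkvo] -> 12 lines: yqydr qnev tpdtd udrtd dxhyj ajf divsk qhrs lbkvo wqr jfye srcve
Hunk 2: at line 1 remove [tpdtd,udrtd,dxhyj] add [ket] -> 10 lines: yqydr qnev ket ajf divsk qhrs lbkvo wqr jfye srcve
Hunk 3: at line 6 remove [wqr] add [ycyu,rfakf,dmfzl] -> 12 lines: yqydr qnev ket ajf divsk qhrs lbkvo ycyu rfakf dmfzl jfye srcve
Hunk 4: at line 4 remove [qhrs,lbkvo,ycyu] add [haca,lgmru,pspj] -> 12 lines: yqydr qnev ket ajf divsk haca lgmru pspj rfakf dmfzl jfye srcve
Hunk 5: at line 9 remove [dmfzl,jfye] add [cgiky,tzua,qpue] -> 13 lines: yqydr qnev ket ajf divsk haca lgmru pspj rfakf cgiky tzua qpue srcve
Hunk 6: at line 5 remove [lgmru,pspj,rfakf] add [lwty,mbbnh] -> 12 lines: yqydr qnev ket ajf divsk haca lwty mbbnh cgiky tzua qpue srcve
Final line count: 12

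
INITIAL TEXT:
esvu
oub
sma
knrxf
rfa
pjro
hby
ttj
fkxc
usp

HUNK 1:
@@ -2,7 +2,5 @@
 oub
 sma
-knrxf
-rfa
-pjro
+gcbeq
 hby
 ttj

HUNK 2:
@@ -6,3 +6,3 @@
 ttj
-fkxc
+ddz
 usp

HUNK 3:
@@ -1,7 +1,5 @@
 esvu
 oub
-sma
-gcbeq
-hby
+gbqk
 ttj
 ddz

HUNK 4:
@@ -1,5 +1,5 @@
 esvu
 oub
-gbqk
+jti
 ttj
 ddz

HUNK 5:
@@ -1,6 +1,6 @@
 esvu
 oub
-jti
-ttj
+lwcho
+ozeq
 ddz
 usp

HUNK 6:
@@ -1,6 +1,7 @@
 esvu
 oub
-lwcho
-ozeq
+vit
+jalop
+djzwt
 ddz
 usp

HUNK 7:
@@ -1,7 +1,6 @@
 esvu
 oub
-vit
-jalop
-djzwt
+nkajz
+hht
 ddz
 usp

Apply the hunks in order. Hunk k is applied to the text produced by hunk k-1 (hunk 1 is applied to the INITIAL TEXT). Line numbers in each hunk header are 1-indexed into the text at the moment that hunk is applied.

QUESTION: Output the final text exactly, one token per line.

Hunk 1: at line 2 remove [knrxf,rfa,pjro] add [gcbeq] -> 8 lines: esvu oub sma gcbeq hby ttj fkxc usp
Hunk 2: at line 6 remove [fkxc] add [ddz] -> 8 lines: esvu oub sma gcbeq hby ttj ddz usp
Hunk 3: at line 1 remove [sma,gcbeq,hby] add [gbqk] -> 6 lines: esvu oub gbqk ttj ddz usp
Hunk 4: at line 1 remove [gbqk] add [jti] -> 6 lines: esvu oub jti ttj ddz usp
Hunk 5: at line 1 remove [jti,ttj] add [lwcho,ozeq] -> 6 lines: esvu oub lwcho ozeq ddz usp
Hunk 6: at line 1 remove [lwcho,ozeq] add [vit,jalop,djzwt] -> 7 lines: esvu oub vit jalop djzwt ddz usp
Hunk 7: at line 1 remove [vit,jalop,djzwt] add [nkajz,hht] -> 6 lines: esvu oub nkajz hht ddz usp

Answer: esvu
oub
nkajz
hht
ddz
usp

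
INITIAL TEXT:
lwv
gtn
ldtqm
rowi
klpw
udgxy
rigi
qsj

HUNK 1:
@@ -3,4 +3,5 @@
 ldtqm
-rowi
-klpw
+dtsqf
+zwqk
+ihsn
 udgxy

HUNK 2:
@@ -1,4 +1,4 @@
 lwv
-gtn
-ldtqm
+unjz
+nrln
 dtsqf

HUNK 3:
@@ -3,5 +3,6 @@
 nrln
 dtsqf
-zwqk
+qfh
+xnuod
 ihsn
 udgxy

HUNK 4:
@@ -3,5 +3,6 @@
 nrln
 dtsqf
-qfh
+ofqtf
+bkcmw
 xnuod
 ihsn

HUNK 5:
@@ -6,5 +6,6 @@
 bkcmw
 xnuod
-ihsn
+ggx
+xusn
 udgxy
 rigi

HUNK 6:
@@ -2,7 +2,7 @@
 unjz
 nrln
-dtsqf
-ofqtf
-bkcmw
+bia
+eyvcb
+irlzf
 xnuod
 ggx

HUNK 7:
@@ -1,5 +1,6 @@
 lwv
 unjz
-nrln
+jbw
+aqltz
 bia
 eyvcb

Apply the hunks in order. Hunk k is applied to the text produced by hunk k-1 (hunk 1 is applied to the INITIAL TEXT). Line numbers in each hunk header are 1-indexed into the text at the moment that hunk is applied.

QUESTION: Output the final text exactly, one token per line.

Hunk 1: at line 3 remove [rowi,klpw] add [dtsqf,zwqk,ihsn] -> 9 lines: lwv gtn ldtqm dtsqf zwqk ihsn udgxy rigi qsj
Hunk 2: at line 1 remove [gtn,ldtqm] add [unjz,nrln] -> 9 lines: lwv unjz nrln dtsqf zwqk ihsn udgxy rigi qsj
Hunk 3: at line 3 remove [zwqk] add [qfh,xnuod] -> 10 lines: lwv unjz nrln dtsqf qfh xnuod ihsn udgxy rigi qsj
Hunk 4: at line 3 remove [qfh] add [ofqtf,bkcmw] -> 11 lines: lwv unjz nrln dtsqf ofqtf bkcmw xnuod ihsn udgxy rigi qsj
Hunk 5: at line 6 remove [ihsn] add [ggx,xusn] -> 12 lines: lwv unjz nrln dtsqf ofqtf bkcmw xnuod ggx xusn udgxy rigi qsj
Hunk 6: at line 2 remove [dtsqf,ofqtf,bkcmw] add [bia,eyvcb,irlzf] -> 12 lines: lwv unjz nrln bia eyvcb irlzf xnuod ggx xusn udgxy rigi qsj
Hunk 7: at line 1 remove [nrln] add [jbw,aqltz] -> 13 lines: lwv unjz jbw aqltz bia eyvcb irlzf xnuod ggx xusn udgxy rigi qsj

Answer: lwv
unjz
jbw
aqltz
bia
eyvcb
irlzf
xnuod
ggx
xusn
udgxy
rigi
qsj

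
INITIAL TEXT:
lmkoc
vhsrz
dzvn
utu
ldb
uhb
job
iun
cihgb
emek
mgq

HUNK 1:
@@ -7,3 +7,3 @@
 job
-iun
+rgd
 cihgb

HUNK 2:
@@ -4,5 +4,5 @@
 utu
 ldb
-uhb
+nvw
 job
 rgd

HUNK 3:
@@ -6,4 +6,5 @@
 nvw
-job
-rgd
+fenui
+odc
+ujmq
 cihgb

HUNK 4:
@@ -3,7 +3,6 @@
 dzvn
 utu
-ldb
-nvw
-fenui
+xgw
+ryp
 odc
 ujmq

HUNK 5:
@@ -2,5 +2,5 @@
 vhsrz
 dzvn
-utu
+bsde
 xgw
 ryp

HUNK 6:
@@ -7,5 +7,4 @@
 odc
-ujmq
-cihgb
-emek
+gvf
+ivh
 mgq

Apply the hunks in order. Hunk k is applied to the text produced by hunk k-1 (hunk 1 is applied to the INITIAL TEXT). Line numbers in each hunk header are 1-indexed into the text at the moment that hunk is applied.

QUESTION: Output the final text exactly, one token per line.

Hunk 1: at line 7 remove [iun] add [rgd] -> 11 lines: lmkoc vhsrz dzvn utu ldb uhb job rgd cihgb emek mgq
Hunk 2: at line 4 remove [uhb] add [nvw] -> 11 lines: lmkoc vhsrz dzvn utu ldb nvw job rgd cihgb emek mgq
Hunk 3: at line 6 remove [job,rgd] add [fenui,odc,ujmq] -> 12 lines: lmkoc vhsrz dzvn utu ldb nvw fenui odc ujmq cihgb emek mgq
Hunk 4: at line 3 remove [ldb,nvw,fenui] add [xgw,ryp] -> 11 lines: lmkoc vhsrz dzvn utu xgw ryp odc ujmq cihgb emek mgq
Hunk 5: at line 2 remove [utu] add [bsde] -> 11 lines: lmkoc vhsrz dzvn bsde xgw ryp odc ujmq cihgb emek mgq
Hunk 6: at line 7 remove [ujmq,cihgb,emek] add [gvf,ivh] -> 10 lines: lmkoc vhsrz dzvn bsde xgw ryp odc gvf ivh mgq

Answer: lmkoc
vhsrz
dzvn
bsde
xgw
ryp
odc
gvf
ivh
mgq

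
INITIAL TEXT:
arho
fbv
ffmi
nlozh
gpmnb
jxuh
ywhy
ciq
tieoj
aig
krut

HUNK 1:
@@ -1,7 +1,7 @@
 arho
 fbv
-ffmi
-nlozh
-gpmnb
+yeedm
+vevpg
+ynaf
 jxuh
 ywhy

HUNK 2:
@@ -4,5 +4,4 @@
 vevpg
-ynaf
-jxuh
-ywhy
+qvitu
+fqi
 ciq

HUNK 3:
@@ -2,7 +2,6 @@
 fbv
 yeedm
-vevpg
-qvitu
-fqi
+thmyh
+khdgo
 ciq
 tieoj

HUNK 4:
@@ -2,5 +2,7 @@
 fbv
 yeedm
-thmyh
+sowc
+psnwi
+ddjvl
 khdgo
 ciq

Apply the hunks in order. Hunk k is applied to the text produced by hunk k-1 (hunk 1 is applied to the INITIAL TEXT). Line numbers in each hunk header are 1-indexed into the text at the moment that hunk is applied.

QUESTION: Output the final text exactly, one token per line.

Answer: arho
fbv
yeedm
sowc
psnwi
ddjvl
khdgo
ciq
tieoj
aig
krut

Derivation:
Hunk 1: at line 1 remove [ffmi,nlozh,gpmnb] add [yeedm,vevpg,ynaf] -> 11 lines: arho fbv yeedm vevpg ynaf jxuh ywhy ciq tieoj aig krut
Hunk 2: at line 4 remove [ynaf,jxuh,ywhy] add [qvitu,fqi] -> 10 lines: arho fbv yeedm vevpg qvitu fqi ciq tieoj aig krut
Hunk 3: at line 2 remove [vevpg,qvitu,fqi] add [thmyh,khdgo] -> 9 lines: arho fbv yeedm thmyh khdgo ciq tieoj aig krut
Hunk 4: at line 2 remove [thmyh] add [sowc,psnwi,ddjvl] -> 11 lines: arho fbv yeedm sowc psnwi ddjvl khdgo ciq tieoj aig krut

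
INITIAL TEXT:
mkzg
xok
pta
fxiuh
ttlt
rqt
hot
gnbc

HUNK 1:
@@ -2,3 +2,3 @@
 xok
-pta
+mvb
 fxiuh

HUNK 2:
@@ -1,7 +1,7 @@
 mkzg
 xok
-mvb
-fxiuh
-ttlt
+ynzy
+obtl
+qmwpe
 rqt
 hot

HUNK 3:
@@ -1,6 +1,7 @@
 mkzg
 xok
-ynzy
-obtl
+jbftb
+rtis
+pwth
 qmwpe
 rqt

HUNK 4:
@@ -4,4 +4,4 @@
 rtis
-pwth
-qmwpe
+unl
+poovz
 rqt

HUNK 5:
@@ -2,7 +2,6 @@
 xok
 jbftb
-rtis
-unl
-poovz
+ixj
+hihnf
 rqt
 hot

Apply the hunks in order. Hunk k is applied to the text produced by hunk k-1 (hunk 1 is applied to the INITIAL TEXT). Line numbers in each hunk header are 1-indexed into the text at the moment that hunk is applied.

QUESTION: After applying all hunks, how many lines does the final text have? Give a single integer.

Hunk 1: at line 2 remove [pta] add [mvb] -> 8 lines: mkzg xok mvb fxiuh ttlt rqt hot gnbc
Hunk 2: at line 1 remove [mvb,fxiuh,ttlt] add [ynzy,obtl,qmwpe] -> 8 lines: mkzg xok ynzy obtl qmwpe rqt hot gnbc
Hunk 3: at line 1 remove [ynzy,obtl] add [jbftb,rtis,pwth] -> 9 lines: mkzg xok jbftb rtis pwth qmwpe rqt hot gnbc
Hunk 4: at line 4 remove [pwth,qmwpe] add [unl,poovz] -> 9 lines: mkzg xok jbftb rtis unl poovz rqt hot gnbc
Hunk 5: at line 2 remove [rtis,unl,poovz] add [ixj,hihnf] -> 8 lines: mkzg xok jbftb ixj hihnf rqt hot gnbc
Final line count: 8

Answer: 8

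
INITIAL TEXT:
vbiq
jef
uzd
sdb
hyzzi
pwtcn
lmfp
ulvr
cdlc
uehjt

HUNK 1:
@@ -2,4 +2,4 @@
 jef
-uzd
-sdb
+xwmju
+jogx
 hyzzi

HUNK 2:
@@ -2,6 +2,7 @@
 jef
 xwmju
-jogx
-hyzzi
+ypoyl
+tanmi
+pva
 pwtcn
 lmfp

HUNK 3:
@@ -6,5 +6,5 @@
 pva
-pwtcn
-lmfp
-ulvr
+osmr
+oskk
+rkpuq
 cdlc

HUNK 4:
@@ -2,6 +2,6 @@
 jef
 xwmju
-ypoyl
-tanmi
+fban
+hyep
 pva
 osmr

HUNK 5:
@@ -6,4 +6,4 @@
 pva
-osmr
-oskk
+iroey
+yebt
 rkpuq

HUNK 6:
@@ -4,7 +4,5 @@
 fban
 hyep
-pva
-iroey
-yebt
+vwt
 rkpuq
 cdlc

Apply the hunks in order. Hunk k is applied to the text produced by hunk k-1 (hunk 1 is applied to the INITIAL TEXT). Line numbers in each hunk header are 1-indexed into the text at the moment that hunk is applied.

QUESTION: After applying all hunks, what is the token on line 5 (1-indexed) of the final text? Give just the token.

Answer: hyep

Derivation:
Hunk 1: at line 2 remove [uzd,sdb] add [xwmju,jogx] -> 10 lines: vbiq jef xwmju jogx hyzzi pwtcn lmfp ulvr cdlc uehjt
Hunk 2: at line 2 remove [jogx,hyzzi] add [ypoyl,tanmi,pva] -> 11 lines: vbiq jef xwmju ypoyl tanmi pva pwtcn lmfp ulvr cdlc uehjt
Hunk 3: at line 6 remove [pwtcn,lmfp,ulvr] add [osmr,oskk,rkpuq] -> 11 lines: vbiq jef xwmju ypoyl tanmi pva osmr oskk rkpuq cdlc uehjt
Hunk 4: at line 2 remove [ypoyl,tanmi] add [fban,hyep] -> 11 lines: vbiq jef xwmju fban hyep pva osmr oskk rkpuq cdlc uehjt
Hunk 5: at line 6 remove [osmr,oskk] add [iroey,yebt] -> 11 lines: vbiq jef xwmju fban hyep pva iroey yebt rkpuq cdlc uehjt
Hunk 6: at line 4 remove [pva,iroey,yebt] add [vwt] -> 9 lines: vbiq jef xwmju fban hyep vwt rkpuq cdlc uehjt
Final line 5: hyep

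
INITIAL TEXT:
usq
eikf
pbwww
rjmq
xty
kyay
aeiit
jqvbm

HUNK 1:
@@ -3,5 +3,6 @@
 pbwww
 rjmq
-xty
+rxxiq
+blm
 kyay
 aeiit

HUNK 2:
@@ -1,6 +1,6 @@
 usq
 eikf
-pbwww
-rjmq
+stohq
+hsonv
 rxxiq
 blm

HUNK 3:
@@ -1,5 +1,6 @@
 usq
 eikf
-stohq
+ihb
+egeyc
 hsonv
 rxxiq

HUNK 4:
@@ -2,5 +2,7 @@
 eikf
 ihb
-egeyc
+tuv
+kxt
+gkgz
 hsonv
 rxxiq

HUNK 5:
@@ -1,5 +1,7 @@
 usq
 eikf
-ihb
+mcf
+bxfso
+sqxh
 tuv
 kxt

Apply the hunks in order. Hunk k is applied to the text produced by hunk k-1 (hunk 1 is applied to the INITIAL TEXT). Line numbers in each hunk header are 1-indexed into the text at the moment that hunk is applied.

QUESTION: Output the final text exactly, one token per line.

Hunk 1: at line 3 remove [xty] add [rxxiq,blm] -> 9 lines: usq eikf pbwww rjmq rxxiq blm kyay aeiit jqvbm
Hunk 2: at line 1 remove [pbwww,rjmq] add [stohq,hsonv] -> 9 lines: usq eikf stohq hsonv rxxiq blm kyay aeiit jqvbm
Hunk 3: at line 1 remove [stohq] add [ihb,egeyc] -> 10 lines: usq eikf ihb egeyc hsonv rxxiq blm kyay aeiit jqvbm
Hunk 4: at line 2 remove [egeyc] add [tuv,kxt,gkgz] -> 12 lines: usq eikf ihb tuv kxt gkgz hsonv rxxiq blm kyay aeiit jqvbm
Hunk 5: at line 1 remove [ihb] add [mcf,bxfso,sqxh] -> 14 lines: usq eikf mcf bxfso sqxh tuv kxt gkgz hsonv rxxiq blm kyay aeiit jqvbm

Answer: usq
eikf
mcf
bxfso
sqxh
tuv
kxt
gkgz
hsonv
rxxiq
blm
kyay
aeiit
jqvbm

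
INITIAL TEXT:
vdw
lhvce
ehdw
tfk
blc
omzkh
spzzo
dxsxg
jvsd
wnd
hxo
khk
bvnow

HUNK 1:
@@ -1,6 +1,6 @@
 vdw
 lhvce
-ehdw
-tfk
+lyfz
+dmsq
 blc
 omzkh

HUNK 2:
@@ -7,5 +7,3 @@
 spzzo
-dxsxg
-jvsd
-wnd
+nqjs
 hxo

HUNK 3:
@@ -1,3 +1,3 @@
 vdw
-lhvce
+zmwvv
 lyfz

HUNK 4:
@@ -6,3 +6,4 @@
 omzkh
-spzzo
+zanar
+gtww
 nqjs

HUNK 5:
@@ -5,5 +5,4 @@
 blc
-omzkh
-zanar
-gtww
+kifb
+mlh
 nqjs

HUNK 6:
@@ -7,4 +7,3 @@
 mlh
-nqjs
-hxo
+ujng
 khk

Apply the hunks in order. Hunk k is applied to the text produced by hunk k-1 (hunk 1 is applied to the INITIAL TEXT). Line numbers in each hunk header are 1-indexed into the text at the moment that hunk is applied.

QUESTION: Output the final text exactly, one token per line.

Answer: vdw
zmwvv
lyfz
dmsq
blc
kifb
mlh
ujng
khk
bvnow

Derivation:
Hunk 1: at line 1 remove [ehdw,tfk] add [lyfz,dmsq] -> 13 lines: vdw lhvce lyfz dmsq blc omzkh spzzo dxsxg jvsd wnd hxo khk bvnow
Hunk 2: at line 7 remove [dxsxg,jvsd,wnd] add [nqjs] -> 11 lines: vdw lhvce lyfz dmsq blc omzkh spzzo nqjs hxo khk bvnow
Hunk 3: at line 1 remove [lhvce] add [zmwvv] -> 11 lines: vdw zmwvv lyfz dmsq blc omzkh spzzo nqjs hxo khk bvnow
Hunk 4: at line 6 remove [spzzo] add [zanar,gtww] -> 12 lines: vdw zmwvv lyfz dmsq blc omzkh zanar gtww nqjs hxo khk bvnow
Hunk 5: at line 5 remove [omzkh,zanar,gtww] add [kifb,mlh] -> 11 lines: vdw zmwvv lyfz dmsq blc kifb mlh nqjs hxo khk bvnow
Hunk 6: at line 7 remove [nqjs,hxo] add [ujng] -> 10 lines: vdw zmwvv lyfz dmsq blc kifb mlh ujng khk bvnow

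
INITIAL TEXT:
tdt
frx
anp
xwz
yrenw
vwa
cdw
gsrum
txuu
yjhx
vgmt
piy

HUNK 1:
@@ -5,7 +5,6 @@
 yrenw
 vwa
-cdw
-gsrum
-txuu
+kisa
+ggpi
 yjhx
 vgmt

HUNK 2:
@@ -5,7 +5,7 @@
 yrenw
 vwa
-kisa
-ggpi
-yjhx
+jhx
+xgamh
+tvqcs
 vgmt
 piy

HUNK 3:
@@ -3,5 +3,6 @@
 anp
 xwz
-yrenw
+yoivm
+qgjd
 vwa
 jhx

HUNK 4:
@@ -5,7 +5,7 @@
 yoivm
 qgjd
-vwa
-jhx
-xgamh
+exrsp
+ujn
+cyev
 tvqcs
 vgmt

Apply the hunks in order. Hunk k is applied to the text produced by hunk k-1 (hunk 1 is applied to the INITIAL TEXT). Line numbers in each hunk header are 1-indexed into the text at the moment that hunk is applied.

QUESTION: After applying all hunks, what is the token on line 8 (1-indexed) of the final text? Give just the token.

Answer: ujn

Derivation:
Hunk 1: at line 5 remove [cdw,gsrum,txuu] add [kisa,ggpi] -> 11 lines: tdt frx anp xwz yrenw vwa kisa ggpi yjhx vgmt piy
Hunk 2: at line 5 remove [kisa,ggpi,yjhx] add [jhx,xgamh,tvqcs] -> 11 lines: tdt frx anp xwz yrenw vwa jhx xgamh tvqcs vgmt piy
Hunk 3: at line 3 remove [yrenw] add [yoivm,qgjd] -> 12 lines: tdt frx anp xwz yoivm qgjd vwa jhx xgamh tvqcs vgmt piy
Hunk 4: at line 5 remove [vwa,jhx,xgamh] add [exrsp,ujn,cyev] -> 12 lines: tdt frx anp xwz yoivm qgjd exrsp ujn cyev tvqcs vgmt piy
Final line 8: ujn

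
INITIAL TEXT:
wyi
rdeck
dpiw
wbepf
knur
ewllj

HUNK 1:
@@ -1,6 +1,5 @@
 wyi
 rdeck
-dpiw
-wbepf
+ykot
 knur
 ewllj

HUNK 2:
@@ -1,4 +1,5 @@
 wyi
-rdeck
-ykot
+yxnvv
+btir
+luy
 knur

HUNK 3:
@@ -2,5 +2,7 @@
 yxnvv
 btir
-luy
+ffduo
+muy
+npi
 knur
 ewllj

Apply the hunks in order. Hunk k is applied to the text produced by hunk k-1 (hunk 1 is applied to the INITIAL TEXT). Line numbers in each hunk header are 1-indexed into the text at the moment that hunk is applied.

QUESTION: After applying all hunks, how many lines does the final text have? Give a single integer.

Hunk 1: at line 1 remove [dpiw,wbepf] add [ykot] -> 5 lines: wyi rdeck ykot knur ewllj
Hunk 2: at line 1 remove [rdeck,ykot] add [yxnvv,btir,luy] -> 6 lines: wyi yxnvv btir luy knur ewllj
Hunk 3: at line 2 remove [luy] add [ffduo,muy,npi] -> 8 lines: wyi yxnvv btir ffduo muy npi knur ewllj
Final line count: 8

Answer: 8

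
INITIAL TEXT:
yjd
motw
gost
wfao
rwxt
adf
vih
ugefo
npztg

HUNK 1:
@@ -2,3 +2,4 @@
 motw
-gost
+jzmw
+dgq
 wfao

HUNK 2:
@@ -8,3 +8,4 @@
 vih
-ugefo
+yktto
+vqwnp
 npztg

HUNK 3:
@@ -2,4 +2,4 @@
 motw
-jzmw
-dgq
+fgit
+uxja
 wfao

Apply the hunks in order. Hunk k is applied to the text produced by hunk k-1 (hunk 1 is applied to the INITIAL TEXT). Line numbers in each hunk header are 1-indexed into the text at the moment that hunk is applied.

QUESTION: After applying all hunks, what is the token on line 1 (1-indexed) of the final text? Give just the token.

Hunk 1: at line 2 remove [gost] add [jzmw,dgq] -> 10 lines: yjd motw jzmw dgq wfao rwxt adf vih ugefo npztg
Hunk 2: at line 8 remove [ugefo] add [yktto,vqwnp] -> 11 lines: yjd motw jzmw dgq wfao rwxt adf vih yktto vqwnp npztg
Hunk 3: at line 2 remove [jzmw,dgq] add [fgit,uxja] -> 11 lines: yjd motw fgit uxja wfao rwxt adf vih yktto vqwnp npztg
Final line 1: yjd

Answer: yjd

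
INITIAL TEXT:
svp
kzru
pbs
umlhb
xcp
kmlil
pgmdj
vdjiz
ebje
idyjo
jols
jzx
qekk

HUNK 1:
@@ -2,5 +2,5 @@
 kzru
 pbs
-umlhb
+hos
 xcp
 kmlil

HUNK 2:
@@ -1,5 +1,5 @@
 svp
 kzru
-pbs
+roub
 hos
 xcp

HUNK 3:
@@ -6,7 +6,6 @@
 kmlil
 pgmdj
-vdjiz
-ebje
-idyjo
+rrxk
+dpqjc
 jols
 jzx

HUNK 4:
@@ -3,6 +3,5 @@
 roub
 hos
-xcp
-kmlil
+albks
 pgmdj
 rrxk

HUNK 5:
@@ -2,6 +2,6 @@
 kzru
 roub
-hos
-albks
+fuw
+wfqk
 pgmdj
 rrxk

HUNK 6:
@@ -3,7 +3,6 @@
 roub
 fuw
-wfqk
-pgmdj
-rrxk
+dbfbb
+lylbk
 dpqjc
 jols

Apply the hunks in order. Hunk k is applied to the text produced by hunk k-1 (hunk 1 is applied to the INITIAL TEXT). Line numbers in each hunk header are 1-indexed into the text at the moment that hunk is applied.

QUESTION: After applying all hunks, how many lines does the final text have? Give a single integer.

Answer: 10

Derivation:
Hunk 1: at line 2 remove [umlhb] add [hos] -> 13 lines: svp kzru pbs hos xcp kmlil pgmdj vdjiz ebje idyjo jols jzx qekk
Hunk 2: at line 1 remove [pbs] add [roub] -> 13 lines: svp kzru roub hos xcp kmlil pgmdj vdjiz ebje idyjo jols jzx qekk
Hunk 3: at line 6 remove [vdjiz,ebje,idyjo] add [rrxk,dpqjc] -> 12 lines: svp kzru roub hos xcp kmlil pgmdj rrxk dpqjc jols jzx qekk
Hunk 4: at line 3 remove [xcp,kmlil] add [albks] -> 11 lines: svp kzru roub hos albks pgmdj rrxk dpqjc jols jzx qekk
Hunk 5: at line 2 remove [hos,albks] add [fuw,wfqk] -> 11 lines: svp kzru roub fuw wfqk pgmdj rrxk dpqjc jols jzx qekk
Hunk 6: at line 3 remove [wfqk,pgmdj,rrxk] add [dbfbb,lylbk] -> 10 lines: svp kzru roub fuw dbfbb lylbk dpqjc jols jzx qekk
Final line count: 10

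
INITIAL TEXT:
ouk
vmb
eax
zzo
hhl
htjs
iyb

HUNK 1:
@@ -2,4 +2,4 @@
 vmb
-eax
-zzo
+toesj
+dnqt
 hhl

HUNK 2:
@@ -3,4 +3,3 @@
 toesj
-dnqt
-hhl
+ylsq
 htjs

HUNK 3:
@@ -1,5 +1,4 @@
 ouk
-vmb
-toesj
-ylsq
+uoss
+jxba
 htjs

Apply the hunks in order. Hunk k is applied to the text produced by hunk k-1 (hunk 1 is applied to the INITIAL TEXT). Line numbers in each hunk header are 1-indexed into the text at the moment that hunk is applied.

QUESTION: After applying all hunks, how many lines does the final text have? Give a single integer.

Answer: 5

Derivation:
Hunk 1: at line 2 remove [eax,zzo] add [toesj,dnqt] -> 7 lines: ouk vmb toesj dnqt hhl htjs iyb
Hunk 2: at line 3 remove [dnqt,hhl] add [ylsq] -> 6 lines: ouk vmb toesj ylsq htjs iyb
Hunk 3: at line 1 remove [vmb,toesj,ylsq] add [uoss,jxba] -> 5 lines: ouk uoss jxba htjs iyb
Final line count: 5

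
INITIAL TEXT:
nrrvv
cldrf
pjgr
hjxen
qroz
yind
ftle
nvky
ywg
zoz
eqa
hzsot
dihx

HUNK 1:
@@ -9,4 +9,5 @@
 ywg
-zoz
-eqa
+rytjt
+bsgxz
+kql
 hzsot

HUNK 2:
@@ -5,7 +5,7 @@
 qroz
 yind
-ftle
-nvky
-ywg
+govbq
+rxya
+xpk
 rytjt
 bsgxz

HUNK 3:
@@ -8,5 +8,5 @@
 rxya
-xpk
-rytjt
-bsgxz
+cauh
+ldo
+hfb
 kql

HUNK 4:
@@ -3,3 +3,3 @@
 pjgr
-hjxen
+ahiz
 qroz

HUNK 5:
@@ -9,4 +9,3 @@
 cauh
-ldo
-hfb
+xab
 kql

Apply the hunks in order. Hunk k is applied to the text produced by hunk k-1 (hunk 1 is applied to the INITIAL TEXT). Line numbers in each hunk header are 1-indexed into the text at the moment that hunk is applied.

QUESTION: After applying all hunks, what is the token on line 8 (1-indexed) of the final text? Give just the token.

Hunk 1: at line 9 remove [zoz,eqa] add [rytjt,bsgxz,kql] -> 14 lines: nrrvv cldrf pjgr hjxen qroz yind ftle nvky ywg rytjt bsgxz kql hzsot dihx
Hunk 2: at line 5 remove [ftle,nvky,ywg] add [govbq,rxya,xpk] -> 14 lines: nrrvv cldrf pjgr hjxen qroz yind govbq rxya xpk rytjt bsgxz kql hzsot dihx
Hunk 3: at line 8 remove [xpk,rytjt,bsgxz] add [cauh,ldo,hfb] -> 14 lines: nrrvv cldrf pjgr hjxen qroz yind govbq rxya cauh ldo hfb kql hzsot dihx
Hunk 4: at line 3 remove [hjxen] add [ahiz] -> 14 lines: nrrvv cldrf pjgr ahiz qroz yind govbq rxya cauh ldo hfb kql hzsot dihx
Hunk 5: at line 9 remove [ldo,hfb] add [xab] -> 13 lines: nrrvv cldrf pjgr ahiz qroz yind govbq rxya cauh xab kql hzsot dihx
Final line 8: rxya

Answer: rxya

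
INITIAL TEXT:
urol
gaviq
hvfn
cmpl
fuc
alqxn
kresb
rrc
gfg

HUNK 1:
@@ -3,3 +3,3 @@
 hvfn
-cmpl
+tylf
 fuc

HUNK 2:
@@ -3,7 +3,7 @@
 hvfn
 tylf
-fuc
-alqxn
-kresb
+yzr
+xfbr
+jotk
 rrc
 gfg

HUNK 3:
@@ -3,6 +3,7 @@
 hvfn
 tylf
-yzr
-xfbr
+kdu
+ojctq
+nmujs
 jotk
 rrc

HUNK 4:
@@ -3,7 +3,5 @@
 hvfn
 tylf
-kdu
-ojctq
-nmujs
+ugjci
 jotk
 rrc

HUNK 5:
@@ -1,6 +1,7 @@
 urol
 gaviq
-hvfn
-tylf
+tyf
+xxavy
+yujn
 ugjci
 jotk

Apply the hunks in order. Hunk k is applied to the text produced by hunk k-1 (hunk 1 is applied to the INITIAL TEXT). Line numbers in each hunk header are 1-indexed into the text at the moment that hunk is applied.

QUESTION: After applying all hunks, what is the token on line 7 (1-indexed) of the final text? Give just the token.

Hunk 1: at line 3 remove [cmpl] add [tylf] -> 9 lines: urol gaviq hvfn tylf fuc alqxn kresb rrc gfg
Hunk 2: at line 3 remove [fuc,alqxn,kresb] add [yzr,xfbr,jotk] -> 9 lines: urol gaviq hvfn tylf yzr xfbr jotk rrc gfg
Hunk 3: at line 3 remove [yzr,xfbr] add [kdu,ojctq,nmujs] -> 10 lines: urol gaviq hvfn tylf kdu ojctq nmujs jotk rrc gfg
Hunk 4: at line 3 remove [kdu,ojctq,nmujs] add [ugjci] -> 8 lines: urol gaviq hvfn tylf ugjci jotk rrc gfg
Hunk 5: at line 1 remove [hvfn,tylf] add [tyf,xxavy,yujn] -> 9 lines: urol gaviq tyf xxavy yujn ugjci jotk rrc gfg
Final line 7: jotk

Answer: jotk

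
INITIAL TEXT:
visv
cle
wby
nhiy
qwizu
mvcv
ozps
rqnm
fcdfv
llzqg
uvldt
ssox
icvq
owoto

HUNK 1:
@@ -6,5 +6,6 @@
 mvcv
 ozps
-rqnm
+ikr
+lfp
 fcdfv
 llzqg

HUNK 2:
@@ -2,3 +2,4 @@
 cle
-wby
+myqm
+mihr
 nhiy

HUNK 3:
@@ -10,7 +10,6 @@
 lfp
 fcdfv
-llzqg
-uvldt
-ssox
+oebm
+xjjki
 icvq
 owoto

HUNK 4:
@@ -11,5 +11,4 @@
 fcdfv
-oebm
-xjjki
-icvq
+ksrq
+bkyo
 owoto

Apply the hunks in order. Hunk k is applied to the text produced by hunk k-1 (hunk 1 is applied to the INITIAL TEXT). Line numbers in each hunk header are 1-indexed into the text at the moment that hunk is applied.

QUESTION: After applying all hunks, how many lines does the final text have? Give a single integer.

Hunk 1: at line 6 remove [rqnm] add [ikr,lfp] -> 15 lines: visv cle wby nhiy qwizu mvcv ozps ikr lfp fcdfv llzqg uvldt ssox icvq owoto
Hunk 2: at line 2 remove [wby] add [myqm,mihr] -> 16 lines: visv cle myqm mihr nhiy qwizu mvcv ozps ikr lfp fcdfv llzqg uvldt ssox icvq owoto
Hunk 3: at line 10 remove [llzqg,uvldt,ssox] add [oebm,xjjki] -> 15 lines: visv cle myqm mihr nhiy qwizu mvcv ozps ikr lfp fcdfv oebm xjjki icvq owoto
Hunk 4: at line 11 remove [oebm,xjjki,icvq] add [ksrq,bkyo] -> 14 lines: visv cle myqm mihr nhiy qwizu mvcv ozps ikr lfp fcdfv ksrq bkyo owoto
Final line count: 14

Answer: 14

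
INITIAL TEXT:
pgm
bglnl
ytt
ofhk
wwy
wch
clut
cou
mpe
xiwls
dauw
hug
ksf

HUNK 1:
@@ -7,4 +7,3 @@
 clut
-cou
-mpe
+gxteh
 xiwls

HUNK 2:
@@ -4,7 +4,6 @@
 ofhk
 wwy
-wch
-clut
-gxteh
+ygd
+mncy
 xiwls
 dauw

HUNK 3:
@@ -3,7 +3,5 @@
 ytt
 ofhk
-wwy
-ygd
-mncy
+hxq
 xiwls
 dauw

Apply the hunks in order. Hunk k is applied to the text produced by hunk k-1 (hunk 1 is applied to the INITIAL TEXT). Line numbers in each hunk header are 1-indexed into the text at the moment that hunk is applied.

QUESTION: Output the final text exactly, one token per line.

Answer: pgm
bglnl
ytt
ofhk
hxq
xiwls
dauw
hug
ksf

Derivation:
Hunk 1: at line 7 remove [cou,mpe] add [gxteh] -> 12 lines: pgm bglnl ytt ofhk wwy wch clut gxteh xiwls dauw hug ksf
Hunk 2: at line 4 remove [wch,clut,gxteh] add [ygd,mncy] -> 11 lines: pgm bglnl ytt ofhk wwy ygd mncy xiwls dauw hug ksf
Hunk 3: at line 3 remove [wwy,ygd,mncy] add [hxq] -> 9 lines: pgm bglnl ytt ofhk hxq xiwls dauw hug ksf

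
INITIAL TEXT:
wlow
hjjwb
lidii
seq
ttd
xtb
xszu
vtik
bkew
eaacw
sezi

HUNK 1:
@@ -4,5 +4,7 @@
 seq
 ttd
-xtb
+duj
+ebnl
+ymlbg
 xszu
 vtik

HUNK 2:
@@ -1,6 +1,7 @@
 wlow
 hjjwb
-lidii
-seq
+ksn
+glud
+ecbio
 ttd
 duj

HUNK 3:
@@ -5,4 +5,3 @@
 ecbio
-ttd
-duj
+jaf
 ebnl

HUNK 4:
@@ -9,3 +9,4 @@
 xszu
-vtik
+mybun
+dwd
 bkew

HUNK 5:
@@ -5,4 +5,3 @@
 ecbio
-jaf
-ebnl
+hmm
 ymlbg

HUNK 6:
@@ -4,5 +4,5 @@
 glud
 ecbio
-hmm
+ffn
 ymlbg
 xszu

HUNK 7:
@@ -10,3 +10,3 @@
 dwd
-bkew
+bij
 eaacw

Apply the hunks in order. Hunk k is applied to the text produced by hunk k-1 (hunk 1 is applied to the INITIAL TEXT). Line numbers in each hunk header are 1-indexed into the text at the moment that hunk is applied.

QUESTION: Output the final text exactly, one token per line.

Answer: wlow
hjjwb
ksn
glud
ecbio
ffn
ymlbg
xszu
mybun
dwd
bij
eaacw
sezi

Derivation:
Hunk 1: at line 4 remove [xtb] add [duj,ebnl,ymlbg] -> 13 lines: wlow hjjwb lidii seq ttd duj ebnl ymlbg xszu vtik bkew eaacw sezi
Hunk 2: at line 1 remove [lidii,seq] add [ksn,glud,ecbio] -> 14 lines: wlow hjjwb ksn glud ecbio ttd duj ebnl ymlbg xszu vtik bkew eaacw sezi
Hunk 3: at line 5 remove [ttd,duj] add [jaf] -> 13 lines: wlow hjjwb ksn glud ecbio jaf ebnl ymlbg xszu vtik bkew eaacw sezi
Hunk 4: at line 9 remove [vtik] add [mybun,dwd] -> 14 lines: wlow hjjwb ksn glud ecbio jaf ebnl ymlbg xszu mybun dwd bkew eaacw sezi
Hunk 5: at line 5 remove [jaf,ebnl] add [hmm] -> 13 lines: wlow hjjwb ksn glud ecbio hmm ymlbg xszu mybun dwd bkew eaacw sezi
Hunk 6: at line 4 remove [hmm] add [ffn] -> 13 lines: wlow hjjwb ksn glud ecbio ffn ymlbg xszu mybun dwd bkew eaacw sezi
Hunk 7: at line 10 remove [bkew] add [bij] -> 13 lines: wlow hjjwb ksn glud ecbio ffn ymlbg xszu mybun dwd bij eaacw sezi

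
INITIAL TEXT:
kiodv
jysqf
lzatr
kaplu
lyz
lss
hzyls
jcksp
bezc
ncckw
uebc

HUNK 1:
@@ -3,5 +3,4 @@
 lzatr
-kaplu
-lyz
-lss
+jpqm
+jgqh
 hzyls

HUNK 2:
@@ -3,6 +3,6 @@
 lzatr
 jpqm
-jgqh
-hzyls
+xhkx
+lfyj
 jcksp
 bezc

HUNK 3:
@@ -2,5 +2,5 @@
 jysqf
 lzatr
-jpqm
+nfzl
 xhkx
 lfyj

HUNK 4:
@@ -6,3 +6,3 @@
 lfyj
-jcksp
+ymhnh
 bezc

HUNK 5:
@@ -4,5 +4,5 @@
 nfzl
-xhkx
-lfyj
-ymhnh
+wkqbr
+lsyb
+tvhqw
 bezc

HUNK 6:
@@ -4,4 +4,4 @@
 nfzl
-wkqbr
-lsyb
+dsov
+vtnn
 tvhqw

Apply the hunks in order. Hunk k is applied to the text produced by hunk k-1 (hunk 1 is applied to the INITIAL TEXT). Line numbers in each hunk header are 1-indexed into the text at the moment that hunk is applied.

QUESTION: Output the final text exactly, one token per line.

Hunk 1: at line 3 remove [kaplu,lyz,lss] add [jpqm,jgqh] -> 10 lines: kiodv jysqf lzatr jpqm jgqh hzyls jcksp bezc ncckw uebc
Hunk 2: at line 3 remove [jgqh,hzyls] add [xhkx,lfyj] -> 10 lines: kiodv jysqf lzatr jpqm xhkx lfyj jcksp bezc ncckw uebc
Hunk 3: at line 2 remove [jpqm] add [nfzl] -> 10 lines: kiodv jysqf lzatr nfzl xhkx lfyj jcksp bezc ncckw uebc
Hunk 4: at line 6 remove [jcksp] add [ymhnh] -> 10 lines: kiodv jysqf lzatr nfzl xhkx lfyj ymhnh bezc ncckw uebc
Hunk 5: at line 4 remove [xhkx,lfyj,ymhnh] add [wkqbr,lsyb,tvhqw] -> 10 lines: kiodv jysqf lzatr nfzl wkqbr lsyb tvhqw bezc ncckw uebc
Hunk 6: at line 4 remove [wkqbr,lsyb] add [dsov,vtnn] -> 10 lines: kiodv jysqf lzatr nfzl dsov vtnn tvhqw bezc ncckw uebc

Answer: kiodv
jysqf
lzatr
nfzl
dsov
vtnn
tvhqw
bezc
ncckw
uebc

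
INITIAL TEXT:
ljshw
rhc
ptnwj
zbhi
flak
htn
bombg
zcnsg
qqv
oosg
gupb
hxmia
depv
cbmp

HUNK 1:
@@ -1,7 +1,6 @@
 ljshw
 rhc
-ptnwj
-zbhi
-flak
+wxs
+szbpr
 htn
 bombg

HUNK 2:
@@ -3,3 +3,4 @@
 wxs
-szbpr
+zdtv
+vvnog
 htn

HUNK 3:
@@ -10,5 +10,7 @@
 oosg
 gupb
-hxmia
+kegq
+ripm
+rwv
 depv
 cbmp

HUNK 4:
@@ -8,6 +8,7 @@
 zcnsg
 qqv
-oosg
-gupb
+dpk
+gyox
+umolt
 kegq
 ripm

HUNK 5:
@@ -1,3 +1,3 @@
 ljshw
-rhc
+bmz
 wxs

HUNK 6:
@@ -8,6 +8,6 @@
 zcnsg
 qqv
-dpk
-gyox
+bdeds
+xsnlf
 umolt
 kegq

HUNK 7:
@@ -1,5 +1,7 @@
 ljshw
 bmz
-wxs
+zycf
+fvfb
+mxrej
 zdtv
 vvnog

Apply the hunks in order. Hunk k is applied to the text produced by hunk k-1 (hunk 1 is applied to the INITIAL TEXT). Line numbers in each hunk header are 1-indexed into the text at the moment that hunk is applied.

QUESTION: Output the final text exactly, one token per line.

Answer: ljshw
bmz
zycf
fvfb
mxrej
zdtv
vvnog
htn
bombg
zcnsg
qqv
bdeds
xsnlf
umolt
kegq
ripm
rwv
depv
cbmp

Derivation:
Hunk 1: at line 1 remove [ptnwj,zbhi,flak] add [wxs,szbpr] -> 13 lines: ljshw rhc wxs szbpr htn bombg zcnsg qqv oosg gupb hxmia depv cbmp
Hunk 2: at line 3 remove [szbpr] add [zdtv,vvnog] -> 14 lines: ljshw rhc wxs zdtv vvnog htn bombg zcnsg qqv oosg gupb hxmia depv cbmp
Hunk 3: at line 10 remove [hxmia] add [kegq,ripm,rwv] -> 16 lines: ljshw rhc wxs zdtv vvnog htn bombg zcnsg qqv oosg gupb kegq ripm rwv depv cbmp
Hunk 4: at line 8 remove [oosg,gupb] add [dpk,gyox,umolt] -> 17 lines: ljshw rhc wxs zdtv vvnog htn bombg zcnsg qqv dpk gyox umolt kegq ripm rwv depv cbmp
Hunk 5: at line 1 remove [rhc] add [bmz] -> 17 lines: ljshw bmz wxs zdtv vvnog htn bombg zcnsg qqv dpk gyox umolt kegq ripm rwv depv cbmp
Hunk 6: at line 8 remove [dpk,gyox] add [bdeds,xsnlf] -> 17 lines: ljshw bmz wxs zdtv vvnog htn bombg zcnsg qqv bdeds xsnlf umolt kegq ripm rwv depv cbmp
Hunk 7: at line 1 remove [wxs] add [zycf,fvfb,mxrej] -> 19 lines: ljshw bmz zycf fvfb mxrej zdtv vvnog htn bombg zcnsg qqv bdeds xsnlf umolt kegq ripm rwv depv cbmp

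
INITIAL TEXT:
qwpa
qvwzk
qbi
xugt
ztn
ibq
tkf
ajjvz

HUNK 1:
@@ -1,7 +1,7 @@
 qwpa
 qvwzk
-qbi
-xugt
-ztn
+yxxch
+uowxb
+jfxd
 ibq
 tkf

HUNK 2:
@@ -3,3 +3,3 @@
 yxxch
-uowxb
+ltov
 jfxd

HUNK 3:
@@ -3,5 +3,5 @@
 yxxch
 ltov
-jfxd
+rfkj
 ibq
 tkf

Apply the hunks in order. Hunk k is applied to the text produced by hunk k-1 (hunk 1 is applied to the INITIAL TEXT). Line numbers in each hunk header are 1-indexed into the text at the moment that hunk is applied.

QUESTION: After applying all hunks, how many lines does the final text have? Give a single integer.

Answer: 8

Derivation:
Hunk 1: at line 1 remove [qbi,xugt,ztn] add [yxxch,uowxb,jfxd] -> 8 lines: qwpa qvwzk yxxch uowxb jfxd ibq tkf ajjvz
Hunk 2: at line 3 remove [uowxb] add [ltov] -> 8 lines: qwpa qvwzk yxxch ltov jfxd ibq tkf ajjvz
Hunk 3: at line 3 remove [jfxd] add [rfkj] -> 8 lines: qwpa qvwzk yxxch ltov rfkj ibq tkf ajjvz
Final line count: 8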